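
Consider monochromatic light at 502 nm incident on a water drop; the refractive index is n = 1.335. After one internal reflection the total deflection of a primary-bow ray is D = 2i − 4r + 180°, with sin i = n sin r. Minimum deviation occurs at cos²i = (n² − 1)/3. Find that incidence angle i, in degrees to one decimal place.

59.3°

cos²i = (1.335² − 1)/3 = (1.78222 − 1)/3 = 0.26074.
cos i = 0.51063, so i = 59.294°.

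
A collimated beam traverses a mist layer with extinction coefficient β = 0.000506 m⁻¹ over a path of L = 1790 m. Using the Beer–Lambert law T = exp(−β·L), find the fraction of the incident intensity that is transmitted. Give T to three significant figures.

τ = β·L = 0.000506 × 1790 = 0.9057.
T = exp(−0.9057) = 0.4042.

0.404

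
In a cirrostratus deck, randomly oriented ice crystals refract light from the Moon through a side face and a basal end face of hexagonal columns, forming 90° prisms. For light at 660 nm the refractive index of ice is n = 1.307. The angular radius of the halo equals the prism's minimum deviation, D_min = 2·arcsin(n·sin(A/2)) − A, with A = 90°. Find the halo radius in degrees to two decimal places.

n·sin(A/2) = 1.307 × sin 45° = 1.307 × 0.7071 = 0.9242.
D_min = 2·arcsin(0.9242) − 90° = 2 × 67.546° − 90° = 45.093°.

45.09°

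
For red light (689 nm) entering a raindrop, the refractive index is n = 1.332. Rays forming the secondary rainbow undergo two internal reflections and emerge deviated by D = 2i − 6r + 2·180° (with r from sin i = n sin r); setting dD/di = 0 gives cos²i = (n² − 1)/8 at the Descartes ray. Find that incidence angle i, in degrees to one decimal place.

cos²i = (1.332² − 1)/8 = (1.77422 − 1)/8 = 0.09678.
cos i = 0.31109, so i = 71.875°.

71.9°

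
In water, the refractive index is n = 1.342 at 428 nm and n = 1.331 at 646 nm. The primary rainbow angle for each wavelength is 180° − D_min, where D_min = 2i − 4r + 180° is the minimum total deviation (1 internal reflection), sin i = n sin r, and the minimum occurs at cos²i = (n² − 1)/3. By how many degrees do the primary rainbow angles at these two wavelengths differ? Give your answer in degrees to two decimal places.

At 428 nm (n = 1.342): cos²i = 0.26699 → i = 58.888°, r = 39.641°, D_min = 139.213°, rainbow angle = 40.787°.
At 646 nm (n = 1.331): cos²i = 0.25719 → i = 59.527°, r = 40.356°, D_min = 137.630°, rainbow angle = 42.370°.
Angular width = |40.787° − 42.370°| = 1.583°.

1.58°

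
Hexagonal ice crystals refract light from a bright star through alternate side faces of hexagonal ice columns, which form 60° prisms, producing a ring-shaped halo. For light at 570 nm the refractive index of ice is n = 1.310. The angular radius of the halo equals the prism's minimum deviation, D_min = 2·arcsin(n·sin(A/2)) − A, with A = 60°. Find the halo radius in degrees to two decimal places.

n·sin(A/2) = 1.310 × sin 30° = 1.310 × 0.5000 = 0.6550.
D_min = 2·arcsin(0.6550) − 60° = 2 × 40.920° − 60° = 21.839°.

21.84°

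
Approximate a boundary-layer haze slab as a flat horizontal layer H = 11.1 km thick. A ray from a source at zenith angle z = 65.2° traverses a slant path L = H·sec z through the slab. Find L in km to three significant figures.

26.5 km

sec z = 1/cos 65.2° = 2.3841.
L = 11.1 × 2.3841 = 26.463 km.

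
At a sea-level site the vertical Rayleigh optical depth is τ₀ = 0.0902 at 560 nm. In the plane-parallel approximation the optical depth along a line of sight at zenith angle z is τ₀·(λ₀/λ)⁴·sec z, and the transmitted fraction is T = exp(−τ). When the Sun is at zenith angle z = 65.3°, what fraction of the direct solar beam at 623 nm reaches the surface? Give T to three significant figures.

sec 65.3° = 2.3931.
τ = 0.0902 × (560/623)⁴ × 2.3931 = 0.0902 × 0.6528 × 2.3931 = 0.1409.
T = exp(−0.1409) = 0.8686.

0.869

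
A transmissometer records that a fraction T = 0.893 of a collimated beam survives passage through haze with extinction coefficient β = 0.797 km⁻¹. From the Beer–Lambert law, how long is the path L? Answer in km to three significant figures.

0.142 km

Beer–Lambert: T = exp(−βL) ⇒ L = −ln(T)/β = −ln(0.893)/0.797 = 0.1132/0.797 = 0.142 km.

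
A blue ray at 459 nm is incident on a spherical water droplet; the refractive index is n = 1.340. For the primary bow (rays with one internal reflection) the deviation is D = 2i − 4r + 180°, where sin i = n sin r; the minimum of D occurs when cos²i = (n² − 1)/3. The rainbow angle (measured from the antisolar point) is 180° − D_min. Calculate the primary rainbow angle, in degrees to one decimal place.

41.1°

cos²i = (1.79560 − 1)/3 = 0.26520; i = arccos(0.51498) = 59.004°.
sin r = sin 59.004°/1.340 = 0.63971; r = 39.770°.
D_min = 2·59.004° − 4·39.770° + 180° = 138.929°.
Rainbow angle = 180° − D_min = 41.071°.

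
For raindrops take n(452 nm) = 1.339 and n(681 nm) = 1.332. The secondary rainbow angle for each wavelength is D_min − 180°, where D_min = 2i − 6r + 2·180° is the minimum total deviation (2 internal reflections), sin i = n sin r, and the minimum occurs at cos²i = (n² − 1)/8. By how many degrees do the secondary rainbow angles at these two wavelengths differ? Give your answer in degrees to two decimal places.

At 452 nm (n = 1.339): cos²i = 0.09912 → i = 71.650°, r = 45.141°, D_min = 232.451°, rainbow angle = 52.451°.
At 681 nm (n = 1.332): cos²i = 0.09678 → i = 71.875°, r = 45.520°, D_min = 230.628°, rainbow angle = 50.628°.
Angular width = |52.451° − 50.628°| = 1.823°.

1.82°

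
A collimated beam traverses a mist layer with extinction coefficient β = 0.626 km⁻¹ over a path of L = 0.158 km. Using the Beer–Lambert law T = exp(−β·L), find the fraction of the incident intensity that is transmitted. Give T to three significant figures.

τ = β·L = 0.626 × 0.158 = 0.0989.
T = exp(−0.0989) = 0.9058.

0.906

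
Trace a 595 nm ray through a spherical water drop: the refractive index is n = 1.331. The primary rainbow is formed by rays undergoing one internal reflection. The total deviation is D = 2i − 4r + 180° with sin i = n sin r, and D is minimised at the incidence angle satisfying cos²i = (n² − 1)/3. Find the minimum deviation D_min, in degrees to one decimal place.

137.6°

cos²i = (1.77156 − 1)/3 = 0.25719; i = arccos(0.50714) = 59.527°.
sin r = sin 59.527°/1.331 = 0.64753; r = 40.356°.
D_min = 2·59.527° − 4·40.356° + 180° = 137.630°.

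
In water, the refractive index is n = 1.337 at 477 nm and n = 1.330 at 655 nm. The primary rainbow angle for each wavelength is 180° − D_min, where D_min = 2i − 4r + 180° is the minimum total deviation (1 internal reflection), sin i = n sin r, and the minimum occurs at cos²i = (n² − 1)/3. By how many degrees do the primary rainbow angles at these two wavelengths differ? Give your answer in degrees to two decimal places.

At 477 nm (n = 1.337): cos²i = 0.26252 → i = 59.178°, r = 39.964°, D_min = 138.500°, rainbow angle = 41.500°.
At 655 nm (n = 1.330): cos²i = 0.25630 → i = 59.585°, r = 40.422°, D_min = 137.484°, rainbow angle = 42.516°.
Angular width = |41.500° − 42.516°| = 1.016°.

1.02°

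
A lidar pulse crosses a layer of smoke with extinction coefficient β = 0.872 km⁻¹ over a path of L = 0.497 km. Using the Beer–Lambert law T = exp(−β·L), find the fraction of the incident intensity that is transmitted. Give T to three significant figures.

0.648

τ = β·L = 0.872 × 0.497 = 0.4334.
T = exp(−0.4334) = 0.6483.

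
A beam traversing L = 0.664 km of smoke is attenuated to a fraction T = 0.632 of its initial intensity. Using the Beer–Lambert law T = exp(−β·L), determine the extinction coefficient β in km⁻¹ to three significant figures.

0.691 km⁻¹

Beer–Lambert: T = exp(−βL) ⇒ β = −ln(T)/L = −ln(0.632)/0.664 = 0.4589/0.664 = 0.6911 km⁻¹.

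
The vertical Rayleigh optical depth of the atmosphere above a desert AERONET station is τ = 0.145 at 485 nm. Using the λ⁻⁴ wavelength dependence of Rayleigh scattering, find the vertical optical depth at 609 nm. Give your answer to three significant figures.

τ(609 nm) = τ(485 nm) × (485/609)⁴ = 0.145 × (0.7964)⁴ = 0.145 × 0.4023 = 0.0583.

0.0583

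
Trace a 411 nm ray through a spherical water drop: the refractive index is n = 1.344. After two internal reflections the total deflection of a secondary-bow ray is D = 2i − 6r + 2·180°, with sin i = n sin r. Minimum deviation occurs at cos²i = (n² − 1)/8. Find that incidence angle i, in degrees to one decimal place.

71.5°

cos²i = (1.344² − 1)/8 = (1.80634 − 1)/8 = 0.10079.
cos i = 0.31748, so i = 71.490°.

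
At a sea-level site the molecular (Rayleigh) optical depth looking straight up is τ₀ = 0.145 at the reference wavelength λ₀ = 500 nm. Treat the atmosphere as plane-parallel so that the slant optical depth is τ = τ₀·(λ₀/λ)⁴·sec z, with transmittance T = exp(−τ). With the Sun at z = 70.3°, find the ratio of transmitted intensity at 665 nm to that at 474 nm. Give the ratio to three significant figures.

Airmass: sec 70.3° = 2.9665.
τ(665 nm) = 0.145 × (500/665)⁴ × 2.9665 = 0.145 × 0.3196 × 2.9665 = 0.1375.
τ(474 nm) = 0.145 × (500/474)⁴ × 2.9665 = 0.145 × 1.2381 × 2.9665 = 0.5326.
T(665)/T(474) = exp(τ_B − τ_A) = exp(0.3951) = 1.4845.

1.48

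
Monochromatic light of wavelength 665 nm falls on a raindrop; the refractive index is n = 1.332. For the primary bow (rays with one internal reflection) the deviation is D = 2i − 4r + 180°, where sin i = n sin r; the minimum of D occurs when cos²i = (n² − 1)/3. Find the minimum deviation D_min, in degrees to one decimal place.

137.8°

cos²i = (1.77422 − 1)/3 = 0.25807; i = arccos(0.50801) = 59.469°.
sin r = sin 59.469°/1.332 = 0.64666; r = 40.290°.
D_min = 2·59.469° − 4·40.290° + 180° = 137.776°.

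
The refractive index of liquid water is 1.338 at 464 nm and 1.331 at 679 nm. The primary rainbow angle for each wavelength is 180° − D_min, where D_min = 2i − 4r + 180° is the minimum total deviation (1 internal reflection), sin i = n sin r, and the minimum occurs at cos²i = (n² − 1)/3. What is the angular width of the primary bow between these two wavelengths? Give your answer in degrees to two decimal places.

1.01°

At 464 nm (n = 1.338): cos²i = 0.26341 → i = 59.120°, r = 39.899°, D_min = 138.643°, rainbow angle = 41.357°.
At 679 nm (n = 1.331): cos²i = 0.25719 → i = 59.527°, r = 40.356°, D_min = 137.630°, rainbow angle = 42.370°.
Angular width = |41.357° − 42.370°| = 1.013°.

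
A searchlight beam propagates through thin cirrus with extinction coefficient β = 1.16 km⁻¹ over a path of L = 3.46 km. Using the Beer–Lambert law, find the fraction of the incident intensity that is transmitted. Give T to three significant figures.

0.0181

τ = β·L = 1.16 × 3.46 = 4.0136.
T = exp(−4.0136) = 0.0181.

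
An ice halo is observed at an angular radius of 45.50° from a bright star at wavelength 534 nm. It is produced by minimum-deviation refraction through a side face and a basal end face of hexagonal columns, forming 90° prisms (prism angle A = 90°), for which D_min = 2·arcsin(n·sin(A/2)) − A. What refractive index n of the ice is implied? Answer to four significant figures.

Rearranging: n = sin((D_min + A)/2) / sin(A/2).
(D_min + A)/2 = (45.50° + 90°)/2 = 67.750°.
n = sin 67.750° / sin 45° = 0.9255 / 0.7071 = 1.3089.

1.309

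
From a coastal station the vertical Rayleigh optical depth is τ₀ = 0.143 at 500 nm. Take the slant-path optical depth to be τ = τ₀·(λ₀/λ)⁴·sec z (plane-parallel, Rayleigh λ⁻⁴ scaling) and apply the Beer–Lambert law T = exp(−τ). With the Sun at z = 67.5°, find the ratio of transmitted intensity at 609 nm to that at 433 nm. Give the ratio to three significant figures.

Airmass: sec 67.5° = 2.6131.
τ(609 nm) = 0.143 × (500/609)⁴ × 2.6131 = 0.143 × 0.4544 × 2.6131 = 0.1698.
τ(433 nm) = 0.143 × (500/433)⁴ × 2.6131 = 0.143 × 1.7780 × 2.6131 = 0.6644.
T(609)/T(433) = exp(τ_B − τ_A) = exp(0.4946) = 1.6398.

1.64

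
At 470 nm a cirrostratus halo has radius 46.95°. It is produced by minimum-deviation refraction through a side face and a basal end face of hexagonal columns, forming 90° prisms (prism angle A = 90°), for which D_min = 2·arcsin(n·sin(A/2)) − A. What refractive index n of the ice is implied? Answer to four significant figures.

Rearranging: n = sin((D_min + A)/2) / sin(A/2).
(D_min + A)/2 = (46.95° + 90°)/2 = 68.475°.
n = sin 68.475° / sin 45° = 0.9303 / 0.7071 = 1.3156.

1.316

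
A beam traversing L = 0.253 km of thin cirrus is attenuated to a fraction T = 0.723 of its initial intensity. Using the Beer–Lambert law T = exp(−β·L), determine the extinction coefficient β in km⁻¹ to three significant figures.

Beer–Lambert: T = exp(−βL) ⇒ β = −ln(T)/L = −ln(0.723)/0.253 = 0.3243/0.253 = 1.282 km⁻¹.

1.28 km⁻¹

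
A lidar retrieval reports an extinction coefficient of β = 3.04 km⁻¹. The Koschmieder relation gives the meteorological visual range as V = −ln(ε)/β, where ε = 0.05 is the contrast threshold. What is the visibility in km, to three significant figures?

0.985 km

V = −ln(0.05) / 3.04 = 2.996 / 3.04 = 0.9854 km.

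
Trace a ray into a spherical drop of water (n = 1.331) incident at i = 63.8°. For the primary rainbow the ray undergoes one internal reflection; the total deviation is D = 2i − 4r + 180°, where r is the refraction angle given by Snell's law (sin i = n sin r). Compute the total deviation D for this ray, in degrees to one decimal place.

138.1°

sin r = sin 63.8° / 1.331 = 0.8973/1.331 = 0.6741; r = 42.39°.
D = 2·63.8° − 4·42.39° + 180° = 127.60° − 169.54° + 180° = 138.06°.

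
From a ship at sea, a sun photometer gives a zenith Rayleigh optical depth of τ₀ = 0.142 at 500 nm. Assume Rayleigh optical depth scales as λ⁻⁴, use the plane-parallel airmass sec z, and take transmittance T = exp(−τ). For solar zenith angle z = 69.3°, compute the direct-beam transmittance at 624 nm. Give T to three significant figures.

0.847

sec 69.3° = 2.8291.
τ = 0.142 × (500/624)⁴ × 2.8291 = 0.142 × 0.4122 × 2.8291 = 0.1656.
T = exp(−0.1656) = 0.8474.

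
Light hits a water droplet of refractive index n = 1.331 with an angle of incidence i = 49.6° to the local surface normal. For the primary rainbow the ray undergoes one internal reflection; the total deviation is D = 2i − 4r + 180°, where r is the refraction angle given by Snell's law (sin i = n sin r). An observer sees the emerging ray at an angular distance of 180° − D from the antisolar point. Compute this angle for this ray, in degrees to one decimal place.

sin r = sin 49.6° / 1.331 = 0.7615/1.331 = 0.5722; r = 34.90°.
D = 2·49.6° − 4·34.90° + 180° = 99.20° − 139.60° + 180° = 139.60°.
Angle from antisolar point = 180° − D = 40.40°.

40.4°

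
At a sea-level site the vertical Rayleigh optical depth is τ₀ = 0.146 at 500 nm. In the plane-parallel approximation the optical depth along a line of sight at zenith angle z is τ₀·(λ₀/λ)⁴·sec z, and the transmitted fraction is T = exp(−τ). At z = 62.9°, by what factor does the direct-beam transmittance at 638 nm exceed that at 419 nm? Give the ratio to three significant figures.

1.70

Airmass: sec 62.9° = 2.1952.
τ(638 nm) = 0.146 × (500/638)⁴ × 2.1952 = 0.146 × 0.3772 × 2.1952 = 0.1209.
τ(419 nm) = 0.146 × (500/419)⁴ × 2.1952 = 0.146 × 2.0278 × 2.1952 = 0.6499.
T(638)/T(419) = exp(τ_B − τ_A) = exp(0.5290) = 1.6972.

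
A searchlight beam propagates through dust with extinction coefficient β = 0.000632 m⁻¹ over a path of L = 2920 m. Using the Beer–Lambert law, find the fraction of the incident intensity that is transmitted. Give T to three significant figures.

0.158

τ = β·L = 0.000632 × 2920 = 1.8454.
T = exp(−1.8454) = 0.1580.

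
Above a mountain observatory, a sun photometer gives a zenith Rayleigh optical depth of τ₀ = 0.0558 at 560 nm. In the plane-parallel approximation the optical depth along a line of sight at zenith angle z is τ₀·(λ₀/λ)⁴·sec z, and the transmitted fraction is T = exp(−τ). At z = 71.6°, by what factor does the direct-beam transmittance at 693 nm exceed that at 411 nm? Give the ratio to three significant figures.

Airmass: sec 71.6° = 3.1681.
τ(693 nm) = 0.0558 × (560/693)⁴ × 3.1681 = 0.0558 × 0.4264 × 3.1681 = 0.0754.
τ(411 nm) = 0.0558 × (560/411)⁴ × 3.1681 = 0.0558 × 3.4466 × 3.1681 = 0.6093.
T(693)/T(411) = exp(τ_B − τ_A) = exp(0.5339) = 1.7056.

1.71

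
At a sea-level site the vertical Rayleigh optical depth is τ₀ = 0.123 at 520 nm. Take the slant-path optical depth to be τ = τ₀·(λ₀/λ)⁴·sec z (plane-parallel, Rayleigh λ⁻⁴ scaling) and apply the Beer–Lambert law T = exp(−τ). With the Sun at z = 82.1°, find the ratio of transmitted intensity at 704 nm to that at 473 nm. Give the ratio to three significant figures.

Airmass: sec 82.1° = 7.2757.
τ(704 nm) = 0.123 × (520/704)⁴ × 7.2757 = 0.123 × 0.2977 × 7.2757 = 0.2664.
τ(473 nm) = 0.123 × (520/473)⁴ × 7.2757 = 0.123 × 1.4607 × 7.2757 = 1.3072.
T(704)/T(473) = exp(τ_B − τ_A) = exp(1.0408) = 2.8316.

2.83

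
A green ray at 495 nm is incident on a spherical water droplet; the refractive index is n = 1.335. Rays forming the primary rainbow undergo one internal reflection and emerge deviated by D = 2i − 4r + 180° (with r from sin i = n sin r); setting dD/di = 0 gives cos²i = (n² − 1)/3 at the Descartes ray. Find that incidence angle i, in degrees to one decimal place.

59.3°

cos²i = (1.335² − 1)/3 = (1.78222 − 1)/3 = 0.26074.
cos i = 0.51063, so i = 59.294°.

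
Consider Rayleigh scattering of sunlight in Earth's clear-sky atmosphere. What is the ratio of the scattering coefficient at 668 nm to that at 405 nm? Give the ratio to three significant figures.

0.135

Rayleigh scattering ∝ λ⁻⁴, so the ratio of coefficients is the inverse fourth power of the wavelength ratio.
σ(668)/σ(405) = (405/668)⁴ = (0.6063)⁴ = 0.1351.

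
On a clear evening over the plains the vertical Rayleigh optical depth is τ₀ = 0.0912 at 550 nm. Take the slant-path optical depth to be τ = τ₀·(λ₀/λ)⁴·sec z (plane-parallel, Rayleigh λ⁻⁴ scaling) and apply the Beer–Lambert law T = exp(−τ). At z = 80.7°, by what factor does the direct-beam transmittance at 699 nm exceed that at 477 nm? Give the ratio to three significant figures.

2.18

Airmass: sec 80.7° = 6.1880.
τ(699 nm) = 0.0912 × (550/699)⁴ × 6.1880 = 0.0912 × 0.3833 × 6.1880 = 0.2163.
τ(477 nm) = 0.0912 × (550/477)⁴ × 6.1880 = 0.0912 × 1.7676 × 6.1880 = 0.9975.
T(699)/T(477) = exp(τ_B − τ_A) = exp(0.7812) = 2.1841.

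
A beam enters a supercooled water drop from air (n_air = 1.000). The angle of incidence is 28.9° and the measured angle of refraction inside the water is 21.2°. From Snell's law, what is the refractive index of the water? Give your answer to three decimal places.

1.336

n = sin θ_i / sin θ_r = sin 28.9° / sin 21.2° = 0.4833 / 0.3616 = 1.3364.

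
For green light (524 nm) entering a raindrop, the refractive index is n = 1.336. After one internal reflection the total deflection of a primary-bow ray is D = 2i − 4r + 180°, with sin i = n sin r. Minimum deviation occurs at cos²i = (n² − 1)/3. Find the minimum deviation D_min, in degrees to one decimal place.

138.4°

cos²i = (1.78490 − 1)/3 = 0.26163; i = arccos(0.51150) = 59.236°.
sin r = sin 59.236°/1.336 = 0.64318; r = 40.029°.
D_min = 2·59.236° − 4·40.029° + 180° = 138.356°.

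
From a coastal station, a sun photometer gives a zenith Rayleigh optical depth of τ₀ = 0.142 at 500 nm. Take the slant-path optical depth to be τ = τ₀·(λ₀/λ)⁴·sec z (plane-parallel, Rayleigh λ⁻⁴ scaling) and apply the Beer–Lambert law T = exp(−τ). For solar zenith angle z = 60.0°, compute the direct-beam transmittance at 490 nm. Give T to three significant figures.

sec 60.0° = 2.0000.
τ = 0.142 × (500/490)⁴ × 2.0000 = 0.142 × 1.0842 × 2.0000 = 0.3079.
T = exp(−0.3079) = 0.7350.

0.735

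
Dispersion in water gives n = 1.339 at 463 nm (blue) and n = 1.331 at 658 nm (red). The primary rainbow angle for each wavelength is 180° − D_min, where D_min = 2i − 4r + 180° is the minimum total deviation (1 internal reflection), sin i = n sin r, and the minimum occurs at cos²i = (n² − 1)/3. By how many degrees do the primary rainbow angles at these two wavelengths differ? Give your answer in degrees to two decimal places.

At 463 nm (n = 1.339): cos²i = 0.26431 → i = 59.062°, r = 39.834°, D_min = 138.786°, rainbow angle = 41.214°.
At 658 nm (n = 1.331): cos²i = 0.25719 → i = 59.527°, r = 40.356°, D_min = 137.630°, rainbow angle = 42.370°.
Angular width = |41.214° − 42.370°| = 1.156°.

1.16°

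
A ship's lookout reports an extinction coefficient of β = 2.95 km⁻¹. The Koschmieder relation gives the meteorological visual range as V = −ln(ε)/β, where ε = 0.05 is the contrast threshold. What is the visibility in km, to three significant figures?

1.02 km

V = −ln(0.05) / 2.95 = 2.996 / 2.95 = 1.0155 km.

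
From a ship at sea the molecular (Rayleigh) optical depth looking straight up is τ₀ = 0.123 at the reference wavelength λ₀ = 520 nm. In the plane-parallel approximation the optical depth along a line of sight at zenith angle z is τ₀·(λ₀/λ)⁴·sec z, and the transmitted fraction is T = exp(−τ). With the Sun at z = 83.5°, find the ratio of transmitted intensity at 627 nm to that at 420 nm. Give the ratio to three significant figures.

Airmass: sec 83.5° = 8.8337.
τ(627 nm) = 0.123 × (520/627)⁴ × 8.8337 = 0.123 × 0.4731 × 8.8337 = 0.5140.
τ(420 nm) = 0.123 × (520/420)⁴ × 8.8337 = 0.123 × 2.3497 × 8.8337 = 2.5531.
T(627)/T(420) = exp(τ_B − τ_A) = exp(2.0390) = 7.6832.

7.68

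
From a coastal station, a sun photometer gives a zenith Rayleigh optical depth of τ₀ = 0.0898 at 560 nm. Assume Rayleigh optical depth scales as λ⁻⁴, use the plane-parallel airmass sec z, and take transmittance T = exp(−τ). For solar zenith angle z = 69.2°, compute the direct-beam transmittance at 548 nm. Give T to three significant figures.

sec 69.2° = 2.8161.
τ = 0.0898 × (560/548)⁴ × 2.8161 = 0.0898 × 1.0905 × 2.8161 = 0.2758.
T = exp(−0.2758) = 0.7590.

0.759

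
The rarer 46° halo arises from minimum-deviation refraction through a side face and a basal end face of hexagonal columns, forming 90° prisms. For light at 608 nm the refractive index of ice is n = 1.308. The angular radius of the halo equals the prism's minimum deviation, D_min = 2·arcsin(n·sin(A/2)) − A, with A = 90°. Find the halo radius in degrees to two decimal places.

n·sin(A/2) = 1.308 × sin 45° = 1.308 × 0.7071 = 0.9249.
D_min = 2·arcsin(0.9249) − 90° = 2 × 67.653° − 90° = 45.305°.

45.31°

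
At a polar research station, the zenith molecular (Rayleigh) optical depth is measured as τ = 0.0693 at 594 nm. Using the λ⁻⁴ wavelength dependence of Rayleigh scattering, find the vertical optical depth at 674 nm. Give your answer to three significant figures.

0.0418

τ(674 nm) = τ(594 nm) × (594/674)⁴ = 0.0693 × (0.8813)⁴ = 0.0693 × 0.6033 = 0.0418.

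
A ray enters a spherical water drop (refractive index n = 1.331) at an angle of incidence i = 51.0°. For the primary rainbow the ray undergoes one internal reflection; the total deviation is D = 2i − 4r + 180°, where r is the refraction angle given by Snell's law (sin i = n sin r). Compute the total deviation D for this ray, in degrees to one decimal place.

139.1°

sin r = sin 51.0° / 1.331 = 0.7771/1.331 = 0.5839; r = 35.72°.
D = 2·51.0° − 4·35.72° + 180° = 102.00° − 142.90° + 180° = 139.10°.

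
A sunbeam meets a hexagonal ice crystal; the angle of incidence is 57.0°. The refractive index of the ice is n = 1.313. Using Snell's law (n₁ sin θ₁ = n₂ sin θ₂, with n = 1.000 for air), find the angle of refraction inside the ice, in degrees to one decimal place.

Snell: sin θ_r = sin θ_i / n = sin 57.0° / 1.313 = 0.8387 / 1.313 = 0.6387.
θ_r = arcsin(0.6387) = 39.70°.

39.7°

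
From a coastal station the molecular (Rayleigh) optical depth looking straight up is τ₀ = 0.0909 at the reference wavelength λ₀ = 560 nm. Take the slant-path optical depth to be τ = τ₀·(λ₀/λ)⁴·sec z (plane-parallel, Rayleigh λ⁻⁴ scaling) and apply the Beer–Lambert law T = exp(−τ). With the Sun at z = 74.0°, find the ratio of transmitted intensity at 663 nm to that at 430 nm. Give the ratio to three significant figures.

Airmass: sec 74.0° = 3.6280.
τ(663 nm) = 0.0909 × (560/663)⁴ × 3.6280 = 0.0909 × 0.5090 × 3.6280 = 0.1679.
τ(430 nm) = 0.0909 × (560/430)⁴ × 3.6280 = 0.0909 × 2.8766 × 3.6280 = 0.9486.
T(663)/T(430) = exp(τ_B − τ_A) = exp(0.7808) = 2.1832.

2.18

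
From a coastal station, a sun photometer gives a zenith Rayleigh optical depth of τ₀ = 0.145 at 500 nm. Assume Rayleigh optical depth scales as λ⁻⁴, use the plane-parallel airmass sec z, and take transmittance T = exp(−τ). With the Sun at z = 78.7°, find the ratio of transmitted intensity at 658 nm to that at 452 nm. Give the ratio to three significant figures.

2.37

Airmass: sec 78.7° = 5.1034.
τ(658 nm) = 0.145 × (500/658)⁴ × 5.1034 = 0.145 × 0.3334 × 5.1034 = 0.2467.
τ(452 nm) = 0.145 × (500/452)⁴ × 5.1034 = 0.145 × 1.4974 × 5.1034 = 1.1080.
T(658)/T(452) = exp(τ_B − τ_A) = exp(0.8613) = 2.3663.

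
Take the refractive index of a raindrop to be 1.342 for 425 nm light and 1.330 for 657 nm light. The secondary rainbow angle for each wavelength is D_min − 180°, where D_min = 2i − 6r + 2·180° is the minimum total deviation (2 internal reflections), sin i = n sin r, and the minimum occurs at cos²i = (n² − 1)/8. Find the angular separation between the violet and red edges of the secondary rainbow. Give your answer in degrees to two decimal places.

3.12°

At 425 nm (n = 1.342): cos²i = 0.10012 → i = 71.554°, r = 44.981°, D_min = 233.222°, rainbow angle = 53.222°.
At 657 nm (n = 1.330): cos²i = 0.09611 → i = 71.940°, r = 45.630°, D_min = 230.101°, rainbow angle = 50.101°.
Angular width = |53.222° − 50.101°| = 3.121°.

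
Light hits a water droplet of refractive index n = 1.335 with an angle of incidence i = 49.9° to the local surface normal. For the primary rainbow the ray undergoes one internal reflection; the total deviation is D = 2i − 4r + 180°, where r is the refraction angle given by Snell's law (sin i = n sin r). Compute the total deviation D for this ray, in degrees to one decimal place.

sin r = sin 49.9° / 1.335 = 0.7649/1.335 = 0.5730; r = 34.96°.
D = 2·49.9° − 4·34.96° + 180° = 99.80° − 139.83° + 180° = 139.97°.

140.0°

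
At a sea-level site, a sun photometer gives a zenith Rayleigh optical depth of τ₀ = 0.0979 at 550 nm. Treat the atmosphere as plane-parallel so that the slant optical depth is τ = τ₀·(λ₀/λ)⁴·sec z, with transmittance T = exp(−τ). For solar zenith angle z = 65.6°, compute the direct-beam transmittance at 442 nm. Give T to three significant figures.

0.567

sec 65.6° = 2.4207.
τ = 0.0979 × (550/442)⁴ × 2.4207 = 0.0979 × 2.3975 × 2.4207 = 0.5682.
T = exp(−0.5682) = 0.5666.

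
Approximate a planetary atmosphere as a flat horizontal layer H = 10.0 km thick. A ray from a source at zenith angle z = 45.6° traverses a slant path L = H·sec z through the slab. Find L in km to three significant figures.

14.3 km

sec z = 1/cos 45.6° = 1.4293.
L = 10.0 × 1.4293 = 14.293 km.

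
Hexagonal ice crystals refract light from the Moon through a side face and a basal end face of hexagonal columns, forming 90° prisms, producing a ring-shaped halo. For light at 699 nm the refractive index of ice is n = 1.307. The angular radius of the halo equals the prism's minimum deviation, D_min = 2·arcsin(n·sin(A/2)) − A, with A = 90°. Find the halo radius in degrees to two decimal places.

n·sin(A/2) = 1.307 × sin 45° = 1.307 × 0.7071 = 0.9242.
D_min = 2·arcsin(0.9242) − 90° = 2 × 67.546° − 90° = 45.093°.

45.09°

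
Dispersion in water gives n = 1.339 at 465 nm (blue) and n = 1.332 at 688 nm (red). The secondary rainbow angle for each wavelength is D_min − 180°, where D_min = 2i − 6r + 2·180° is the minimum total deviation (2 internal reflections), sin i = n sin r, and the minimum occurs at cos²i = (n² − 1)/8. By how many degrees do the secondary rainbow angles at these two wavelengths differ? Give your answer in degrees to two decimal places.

At 465 nm (n = 1.339): cos²i = 0.09912 → i = 71.650°, r = 45.141°, D_min = 232.451°, rainbow angle = 52.451°.
At 688 nm (n = 1.332): cos²i = 0.09678 → i = 71.875°, r = 45.520°, D_min = 230.628°, rainbow angle = 50.628°.
Angular width = |52.451° − 50.628°| = 1.823°.

1.82°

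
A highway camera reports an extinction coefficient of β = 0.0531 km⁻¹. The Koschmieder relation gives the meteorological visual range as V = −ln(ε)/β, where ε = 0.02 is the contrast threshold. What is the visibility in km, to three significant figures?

73.7 km

V = −ln(0.02) / 0.0531 = 3.912 / 0.0531 = 73.6727 km.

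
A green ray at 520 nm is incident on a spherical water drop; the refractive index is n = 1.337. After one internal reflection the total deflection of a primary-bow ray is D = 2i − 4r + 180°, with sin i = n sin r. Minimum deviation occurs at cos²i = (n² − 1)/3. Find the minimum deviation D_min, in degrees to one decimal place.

cos²i = (1.78757 − 1)/3 = 0.26252; i = arccos(0.51237) = 59.178°.
sin r = sin 59.178°/1.337 = 0.64231; r = 39.964°.
D_min = 2·59.178° − 4·39.964° + 180° = 138.500°.

138.5°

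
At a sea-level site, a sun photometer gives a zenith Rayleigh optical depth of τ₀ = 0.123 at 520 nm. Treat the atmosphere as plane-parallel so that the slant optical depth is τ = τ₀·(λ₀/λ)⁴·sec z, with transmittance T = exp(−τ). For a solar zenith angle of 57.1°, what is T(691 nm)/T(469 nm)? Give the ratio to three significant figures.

Airmass: sec 57.1° = 1.8410.
τ(691 nm) = 0.123 × (520/691)⁴ × 1.8410 = 0.123 × 0.3207 × 1.8410 = 0.0726.
τ(469 nm) = 0.123 × (520/469)⁴ × 1.8410 = 0.123 × 1.5112 × 1.8410 = 0.3422.
T(691)/T(469) = exp(τ_B − τ_A) = exp(0.2696) = 1.3094.

1.31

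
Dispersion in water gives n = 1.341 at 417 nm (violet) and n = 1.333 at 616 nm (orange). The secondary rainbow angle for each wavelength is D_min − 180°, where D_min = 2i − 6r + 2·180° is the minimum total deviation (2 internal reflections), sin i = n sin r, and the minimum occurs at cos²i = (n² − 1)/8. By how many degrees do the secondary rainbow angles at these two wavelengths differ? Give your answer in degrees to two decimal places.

At 417 nm (n = 1.341): cos²i = 0.09979 → i = 71.586°, r = 45.034°, D_min = 232.966°, rainbow angle = 52.966°.
At 616 nm (n = 1.333): cos²i = 0.09711 → i = 71.843°, r = 45.466°, D_min = 230.891°, rainbow angle = 50.891°.
Angular width = |52.966° − 50.891°| = 2.075°.

2.08°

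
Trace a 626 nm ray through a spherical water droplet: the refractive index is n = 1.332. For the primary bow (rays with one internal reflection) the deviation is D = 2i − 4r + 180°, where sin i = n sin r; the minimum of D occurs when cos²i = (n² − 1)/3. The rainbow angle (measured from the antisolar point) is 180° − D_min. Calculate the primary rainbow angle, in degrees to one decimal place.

cos²i = (1.77422 − 1)/3 = 0.25807; i = arccos(0.50801) = 59.469°.
sin r = sin 59.469°/1.332 = 0.64666; r = 40.290°.
D_min = 2·59.469° − 4·40.290° + 180° = 137.776°.
Rainbow angle = 180° − D_min = 42.224°.

42.2°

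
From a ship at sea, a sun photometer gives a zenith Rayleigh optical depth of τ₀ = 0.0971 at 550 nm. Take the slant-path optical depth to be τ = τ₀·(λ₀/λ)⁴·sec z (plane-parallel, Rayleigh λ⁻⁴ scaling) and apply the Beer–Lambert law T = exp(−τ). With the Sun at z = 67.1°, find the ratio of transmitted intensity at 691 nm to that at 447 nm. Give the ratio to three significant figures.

Airmass: sec 67.1° = 2.5699.
τ(691 nm) = 0.0971 × (550/691)⁴ × 2.5699 = 0.0971 × 0.4014 × 2.5699 = 0.1002.
τ(447 nm) = 0.0971 × (550/447)⁴ × 2.5699 = 0.0971 × 2.2920 × 2.5699 = 0.5719.
T(691)/T(447) = exp(τ_B − τ_A) = exp(0.4718) = 1.6029.

1.60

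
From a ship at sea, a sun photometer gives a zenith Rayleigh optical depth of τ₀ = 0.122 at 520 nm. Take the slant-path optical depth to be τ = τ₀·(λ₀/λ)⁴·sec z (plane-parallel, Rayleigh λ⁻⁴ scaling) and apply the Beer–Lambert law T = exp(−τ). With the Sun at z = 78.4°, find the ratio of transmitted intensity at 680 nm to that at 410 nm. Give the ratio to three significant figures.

Airmass: sec 78.4° = 4.9732.
τ(680 nm) = 0.122 × (520/680)⁴ × 4.9732 = 0.122 × 0.3420 × 4.9732 = 0.2075.
τ(410 nm) = 0.122 × (520/410)⁴ × 4.9732 = 0.122 × 2.5875 × 4.9732 = 1.5699.
T(680)/T(410) = exp(τ_B − τ_A) = exp(1.3624) = 3.9057.

3.91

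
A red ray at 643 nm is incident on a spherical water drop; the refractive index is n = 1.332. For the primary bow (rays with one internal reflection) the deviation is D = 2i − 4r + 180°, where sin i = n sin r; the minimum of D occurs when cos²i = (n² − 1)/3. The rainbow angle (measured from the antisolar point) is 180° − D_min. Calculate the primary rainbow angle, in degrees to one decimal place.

cos²i = (1.77422 − 1)/3 = 0.25807; i = arccos(0.50801) = 59.469°.
sin r = sin 59.469°/1.332 = 0.64666; r = 40.290°.
D_min = 2·59.469° − 4·40.290° + 180° = 137.776°.
Rainbow angle = 180° − D_min = 42.224°.

42.2°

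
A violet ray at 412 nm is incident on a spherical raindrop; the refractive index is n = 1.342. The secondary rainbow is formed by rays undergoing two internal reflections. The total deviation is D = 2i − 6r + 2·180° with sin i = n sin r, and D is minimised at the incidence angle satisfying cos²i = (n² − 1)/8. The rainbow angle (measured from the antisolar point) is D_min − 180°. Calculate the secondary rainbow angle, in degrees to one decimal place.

53.2°

cos²i = (1.80096 − 1)/8 = 0.10012; i = arccos(0.31642) = 71.554°.
sin r = sin 71.554°/1.342 = 0.70687; r = 44.981°.
D_min = 2·71.554° − 6·44.981° + 360° = 233.222°.
Rainbow angle = D_min − 180° = 53.222°.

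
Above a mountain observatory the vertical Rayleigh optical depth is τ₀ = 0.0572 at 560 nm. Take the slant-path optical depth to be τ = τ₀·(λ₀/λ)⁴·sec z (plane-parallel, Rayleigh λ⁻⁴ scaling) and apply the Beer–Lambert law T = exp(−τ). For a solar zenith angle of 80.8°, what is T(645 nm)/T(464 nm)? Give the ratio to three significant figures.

1.74

Airmass: sec 80.8° = 6.2546.
τ(645 nm) = 0.0572 × (560/645)⁴ × 6.2546 = 0.0572 × 0.5682 × 6.2546 = 0.2033.
τ(464 nm) = 0.0572 × (560/464)⁴ × 6.2546 = 0.0572 × 2.1217 × 6.2546 = 0.7591.
T(645)/T(464) = exp(τ_B − τ_A) = exp(0.5558) = 1.7433.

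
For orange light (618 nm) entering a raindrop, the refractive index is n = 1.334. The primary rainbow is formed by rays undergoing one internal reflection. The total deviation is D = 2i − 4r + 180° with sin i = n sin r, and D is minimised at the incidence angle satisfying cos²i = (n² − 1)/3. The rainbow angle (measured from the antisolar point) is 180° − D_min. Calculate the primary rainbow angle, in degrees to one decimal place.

cos²i = (1.77956 − 1)/3 = 0.25985; i = arccos(0.50976) = 59.352°.
sin r = sin 59.352°/1.334 = 0.64492; r = 40.159°.
D_min = 2·59.352° − 4·40.159° + 180° = 138.067°.
Rainbow angle = 180° − D_min = 41.933°.

41.9°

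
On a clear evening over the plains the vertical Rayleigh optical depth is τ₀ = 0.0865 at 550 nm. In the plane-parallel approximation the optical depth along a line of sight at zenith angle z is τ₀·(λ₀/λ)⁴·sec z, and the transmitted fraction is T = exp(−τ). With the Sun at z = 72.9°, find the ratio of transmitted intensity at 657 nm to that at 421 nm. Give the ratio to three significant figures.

2.04

Airmass: sec 72.9° = 3.4009.
τ(657 nm) = 0.0865 × (550/657)⁴ × 3.4009 = 0.0865 × 0.4911 × 3.4009 = 0.1445.
τ(421 nm) = 0.0865 × (550/421)⁴ × 3.4009 = 0.0865 × 2.9129 × 3.4009 = 0.8569.
T(657)/T(421) = exp(τ_B − τ_A) = exp(0.7124) = 2.0389.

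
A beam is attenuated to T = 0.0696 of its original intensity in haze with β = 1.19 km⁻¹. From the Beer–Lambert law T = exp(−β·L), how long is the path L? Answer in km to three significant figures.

2.24 km

Beer–Lambert: T = exp(−βL) ⇒ L = −ln(T)/β = −ln(0.0696)/1.19 = 2.6650/1.19 = 2.239 km.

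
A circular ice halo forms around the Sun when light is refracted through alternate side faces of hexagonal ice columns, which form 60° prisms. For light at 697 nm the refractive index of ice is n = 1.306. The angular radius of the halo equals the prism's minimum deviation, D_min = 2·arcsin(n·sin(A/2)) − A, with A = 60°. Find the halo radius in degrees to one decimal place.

n·sin(A/2) = 1.306 × sin 30° = 1.306 × 0.5000 = 0.6530.
D_min = 2·arcsin(0.6530) − 60° = 2 × 40.768° − 60° = 21.536°.

21.5°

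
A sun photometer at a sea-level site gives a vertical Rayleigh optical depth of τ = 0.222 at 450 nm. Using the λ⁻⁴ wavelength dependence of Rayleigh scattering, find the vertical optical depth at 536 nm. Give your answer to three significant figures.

τ(536 nm) = τ(450 nm) × (450/536)⁴ = 0.222 × (0.8396)⁴ = 0.222 × 0.4968 = 0.1103.

0.110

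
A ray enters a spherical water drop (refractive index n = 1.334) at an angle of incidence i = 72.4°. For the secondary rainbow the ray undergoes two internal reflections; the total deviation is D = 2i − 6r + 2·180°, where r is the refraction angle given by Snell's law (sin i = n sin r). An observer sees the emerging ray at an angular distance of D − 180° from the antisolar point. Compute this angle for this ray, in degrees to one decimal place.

sin r = sin 72.4° / 1.334 = 0.9532/1.334 = 0.7145; r = 45.61°.
D = 2·72.4° − 6·45.61° + 2·180° = 144.80° − 273.63° + 360° = 231.17°.
Angle from antisolar point = D − 180° = 51.17°.

51.2°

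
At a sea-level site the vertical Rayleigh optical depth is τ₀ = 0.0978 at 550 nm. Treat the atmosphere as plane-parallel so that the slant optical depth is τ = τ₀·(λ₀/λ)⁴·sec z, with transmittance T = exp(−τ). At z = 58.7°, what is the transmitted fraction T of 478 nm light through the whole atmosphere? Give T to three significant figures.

0.719

sec 58.7° = 1.9249.
τ = 0.0978 × (550/478)⁴ × 1.9249 = 0.0978 × 1.7528 × 1.9249 = 0.3300.
T = exp(−0.3300) = 0.7189.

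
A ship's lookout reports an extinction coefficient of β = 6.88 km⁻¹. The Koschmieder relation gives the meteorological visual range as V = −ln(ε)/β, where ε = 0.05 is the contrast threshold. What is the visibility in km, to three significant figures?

0.435 km

V = −ln(0.05) / 6.88 = 2.996 / 6.88 = 0.4354 km.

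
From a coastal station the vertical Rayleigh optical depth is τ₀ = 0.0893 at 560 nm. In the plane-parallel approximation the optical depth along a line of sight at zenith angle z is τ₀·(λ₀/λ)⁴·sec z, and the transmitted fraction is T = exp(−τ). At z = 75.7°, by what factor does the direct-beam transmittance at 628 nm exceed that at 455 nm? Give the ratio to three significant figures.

1.82

Airmass: sec 75.7° = 4.0486.
τ(628 nm) = 0.0893 × (560/628)⁴ × 4.0486 = 0.0893 × 0.6323 × 4.0486 = 0.2286.
τ(455 nm) = 0.0893 × (560/455)⁴ × 4.0486 = 0.0893 × 2.2946 × 4.0486 = 0.8296.
T(628)/T(455) = exp(τ_B − τ_A) = exp(0.6010) = 1.8239.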